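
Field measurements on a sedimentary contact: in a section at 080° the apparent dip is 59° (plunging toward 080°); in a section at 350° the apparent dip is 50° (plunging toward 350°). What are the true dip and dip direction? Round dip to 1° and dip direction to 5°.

true dip 64°, dip direction 045°

Each apparent-dip line lies in the plane. As unit vectors (x east, y north, z up), v₁ plunges 59°→080° and v₂ plunges 50°→350°.
n = v₁ × v₂ = (0.474, 0.484, 0.331) (taken with n_z > 0).
True dip = arccos(n_z / |n|) = arccos(0.4389) = 64.0°.
The horizontal component of n points toward azimuth atan2(n_x, n_y) = 44°, the dip direction.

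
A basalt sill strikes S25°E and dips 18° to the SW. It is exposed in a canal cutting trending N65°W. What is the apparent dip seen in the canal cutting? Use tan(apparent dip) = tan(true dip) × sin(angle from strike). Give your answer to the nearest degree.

The strike is S25°E and the section trends N65°W; the acute angle between them is β = 40°.
tan(apparent dip) = tan 18° · sin 40° = 0.2089
α = arctan(0.2089) = 11.80°

12°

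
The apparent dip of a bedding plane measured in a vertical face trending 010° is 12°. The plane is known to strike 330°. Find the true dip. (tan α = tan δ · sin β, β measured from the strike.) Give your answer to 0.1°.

18.3°

β = acute angle between strike 330° and section 010° = 40°.
tan(true dip) = tan 12° / sin 40° = 0.3307
true dip = arctan 0.3307 = 18.30°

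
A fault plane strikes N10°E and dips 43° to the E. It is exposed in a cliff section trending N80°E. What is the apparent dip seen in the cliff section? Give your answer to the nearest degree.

41°

Angle between strike (N10°E) and section (N80°E): β = 70°.
tan α = tan 43° × sin 70° = 0.9325 × 0.9397 = 0.8763
α = arctan(0.8763) = 41.23°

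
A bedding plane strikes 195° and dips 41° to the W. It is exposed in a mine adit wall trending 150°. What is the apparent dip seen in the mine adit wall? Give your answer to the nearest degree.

Angle between strike (195°) and section (150°): β = 45°.
tan(apparent dip) = tan 41° · sin 45° = 0.6147
α = arctan(0.6147) = 31.58°

32°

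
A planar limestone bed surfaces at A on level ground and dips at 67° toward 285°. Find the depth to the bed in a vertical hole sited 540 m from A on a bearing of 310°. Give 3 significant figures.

The hole lies 25° from the dip direction, so the down-dip offset is 540 × cos 25° = 489.41 m.
Depth = down-dip offset × tan(dip) = 489.41 × tan 67° = 489.41 × 2.3559
Depth = 1152.97 m

1150 m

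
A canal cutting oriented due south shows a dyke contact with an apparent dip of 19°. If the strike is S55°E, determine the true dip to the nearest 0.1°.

The section is 55° from the strike.
tan δ = tan α / sin β = tan 19° / sin 55° = 0.3443 / 0.8192 = 0.4203
true dip = arctan 0.4203 = 22.80°

22.8°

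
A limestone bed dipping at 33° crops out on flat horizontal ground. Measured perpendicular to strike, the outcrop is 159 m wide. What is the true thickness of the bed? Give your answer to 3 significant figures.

86.6 m

True thickness t = w · sin(dip) = 159 × sin 33°
t = 159 × 0.5446 = 86.598 m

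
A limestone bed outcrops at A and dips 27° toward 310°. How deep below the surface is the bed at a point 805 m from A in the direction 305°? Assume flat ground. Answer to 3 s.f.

The hole lies 5° from the dip direction, so the down-dip offset is 805 × cos 5° = 801.94 m.
Depth = down-dip offset × tan(dip) = 801.94 × tan 27° = 801.94 × 0.5095
Depth = 408.61 m

409 m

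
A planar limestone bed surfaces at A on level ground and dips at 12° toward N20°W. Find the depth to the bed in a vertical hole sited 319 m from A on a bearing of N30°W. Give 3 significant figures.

The hole lies 10° from the dip direction, so the down-dip offset is 319 × cos 10° = 314.15 m.
Depth = down-dip offset × tan(dip) = 314.15 × tan 12° = 314.15 × 0.2126
Depth = 66.78 m

66.8 m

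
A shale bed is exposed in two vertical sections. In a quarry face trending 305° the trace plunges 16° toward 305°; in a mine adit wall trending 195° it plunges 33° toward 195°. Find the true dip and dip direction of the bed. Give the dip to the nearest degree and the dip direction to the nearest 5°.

true dip 40°, dip direction 235°

Each apparent-dip line lies in the plane. As unit vectors (x east, y north, z up), v₁ plunges 16°→305° and v₂ plunges 33°→195°.
Cross product v₁ × v₂ gives the pole to the plane: n ∝ (-0.524, -0.369, 0.758).
Dip δ = arctan(|n_h|/n_z) = arctan(0.641/0.758) = 40.2°.
Dip direction = atan2(-0.524, -0.369) = 235° (azimuth of n's horizontal projection).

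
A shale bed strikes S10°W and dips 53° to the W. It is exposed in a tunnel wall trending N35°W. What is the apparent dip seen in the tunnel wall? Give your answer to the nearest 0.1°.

The strike is S10°W and the section trends N35°W; the acute angle between them is β = 45°.
tan α = tan 53° × sin 45° = 1.3270 × 0.7071 = 0.9384
apparent dip = arctan 0.9384 = 43.18°

43.2°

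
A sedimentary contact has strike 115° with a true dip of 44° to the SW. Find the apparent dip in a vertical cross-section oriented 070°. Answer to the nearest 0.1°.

Angle between strike (115°) and section (070°): β = 45°.
tan(apparent dip) = tan 44° · sin 45° = 0.6828
apparent dip = arctan 0.6828 = 34.33°

34.3°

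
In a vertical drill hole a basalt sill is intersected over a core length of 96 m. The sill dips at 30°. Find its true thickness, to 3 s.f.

True thickness t = h · cos(dip) = 96 × cos 30°
t = 96 × 0.8660 = 83.138 m

83.1 m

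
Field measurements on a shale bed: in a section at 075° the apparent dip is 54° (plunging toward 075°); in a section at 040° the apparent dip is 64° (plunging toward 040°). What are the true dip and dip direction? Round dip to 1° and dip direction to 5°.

The two traces are lines in the plane: v₁ = (sin 75°·cos 54°, cos 75°·cos 54°, −sin 54°), v₂ = (sin 40°·cos 64°, cos 40°·cos 64°, −sin 64°).
The plane normal is n = v₁ × v₂ ∝ (0.135, 0.282, 0.148).
True dip = arccos(n_z / |n|) = arccos(0.4271) = 64.7°.
Dip direction = atan2(0.135, 0.282) = 26° (azimuth of n's horizontal projection).

true dip 65°, dip direction 025°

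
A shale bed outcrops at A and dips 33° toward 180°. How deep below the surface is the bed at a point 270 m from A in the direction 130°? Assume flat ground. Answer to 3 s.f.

113 m

The hole lies 50° from the dip direction, so the down-dip offset is 270 × cos 50° = 173.55 m.
Depth = down-dip offset × tan(dip) = 173.55 × tan 33° = 173.55 × 0.6494
Depth = 112.71 m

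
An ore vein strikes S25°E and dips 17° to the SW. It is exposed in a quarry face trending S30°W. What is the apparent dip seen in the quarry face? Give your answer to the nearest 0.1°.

14.1°

Angle between strike (S25°E) and section (S30°W): β = 55°.
tan α = tan 17° × sin 55° = 0.3057 × 0.8192 = 0.2504
apparent dip = arctan 0.2504 = 14.06°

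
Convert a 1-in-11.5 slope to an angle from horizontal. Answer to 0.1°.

tan θ = 1/11.5 = 0.0870
θ = arctan(0.0870) = 4.97°

5.0°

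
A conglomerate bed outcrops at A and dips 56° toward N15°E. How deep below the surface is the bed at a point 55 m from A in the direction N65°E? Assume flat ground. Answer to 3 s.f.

52.4 m

The hole lies 50° from the dip direction, so the down-dip offset is 55 × cos 50° = 35.35 m.
Depth = down-dip offset × tan(dip) = 35.35 × tan 56° = 35.35 × 1.4826
Depth = 52.41 m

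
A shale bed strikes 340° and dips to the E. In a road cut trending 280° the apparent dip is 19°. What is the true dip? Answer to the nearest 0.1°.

β = acute angle between strike 340° and section 280° = 60°.
tan(true dip) = tan 19° / sin 60° = 0.3976
true dip = arctan 0.3976 = 21.68°

21.7°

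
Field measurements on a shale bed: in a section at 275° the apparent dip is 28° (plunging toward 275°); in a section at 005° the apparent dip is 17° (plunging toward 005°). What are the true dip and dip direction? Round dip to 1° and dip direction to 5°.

The two traces are lines in the plane: v₁ = (sin 275°·cos 28°, cos 275°·cos 28°, −sin 28°), v₂ = (sin 5°·cos 17°, cos 5°·cos 17°, −sin 17°).
The plane normal is n = v₁ × v₂ ∝ (-0.425, 0.296, 0.844).
True dip = arccos(n_z / |n|) = arccos(0.8524) = 31.5°.
Dip direction = azimuth of (n_x, n_y) = atan2(-0.425, 0.296) = 305°.

true dip 32°, dip direction 305°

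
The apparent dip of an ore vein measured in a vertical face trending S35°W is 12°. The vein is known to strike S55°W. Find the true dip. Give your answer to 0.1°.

The section is 20° from the strike.
tan δ = tan α / sin β = tan 12° / sin 20° = 0.2126 / 0.3420 = 0.6215
true dip = arctan 0.6215 = 31.86°

31.9°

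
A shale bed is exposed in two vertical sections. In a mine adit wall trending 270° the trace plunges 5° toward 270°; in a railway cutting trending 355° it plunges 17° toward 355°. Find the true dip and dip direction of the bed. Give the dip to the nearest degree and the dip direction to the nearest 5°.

true dip 17°, dip direction 345°

The two traces are lines in the plane: v₁ = (sin 270°·cos 5°, cos 270°·cos 5°, −sin 5°), v₂ = (sin 355°·cos 17°, cos 355°·cos 17°, −sin 17°).
n = v₁ × v₂ = (-0.083, 0.284, 0.949) (taken with n_z > 0).
True dip = arccos(n_z / |n|) = arccos(0.9547) = 17.3°.
Dip direction = atan2(-0.083, 0.284) = 344° (azimuth of n's horizontal projection).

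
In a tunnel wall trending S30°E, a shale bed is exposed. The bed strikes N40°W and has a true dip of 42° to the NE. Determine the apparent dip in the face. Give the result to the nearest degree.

Angle between strike (N40°W) and section (S30°E): β = 10°.
tan α = tan 42° × sin 10° = 0.9004 × 0.1736 = 0.1564
apparent dip = arctan 0.1564 = 8.89°

9°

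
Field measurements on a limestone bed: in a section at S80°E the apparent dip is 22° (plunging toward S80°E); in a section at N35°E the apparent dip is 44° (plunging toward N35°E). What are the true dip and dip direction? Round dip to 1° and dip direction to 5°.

The two traces are lines in the plane: v₁ = (sin 100°·cos 22°, cos 100°·cos 22°, −sin 22°), v₂ = (sin 35°·cos 44°, cos 35°·cos 44°, −sin 44°).
The plane normal is n = v₁ × v₂ ∝ (0.333, 0.480, 0.604).
True dip = arccos(n_z / |n|) = arccos(0.7193) = 44.0°.
The horizontal component of n points toward azimuth atan2(n_x, n_y) = 35°, the dip direction.

true dip 44°, dip direction 035°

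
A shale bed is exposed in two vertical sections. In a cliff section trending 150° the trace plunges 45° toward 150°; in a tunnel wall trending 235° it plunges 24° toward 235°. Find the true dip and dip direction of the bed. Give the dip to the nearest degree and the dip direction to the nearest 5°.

true dip 47°, dip direction 170°

The two traces are lines in the plane: v₁ = (sin 150°·cos 45°, cos 150°·cos 45°, −sin 45°), v₂ = (sin 235°·cos 24°, cos 235°·cos 24°, −sin 24°).
Cross product v₁ × v₂ gives the pole to the plane: n ∝ (0.121, -0.673, 0.644).
Dip δ = arctan(|n_h|/n_z) = arctan(0.684/0.644) = 46.7°.
The horizontal component of n points toward azimuth atan2(n_x, n_y) = 170°, the dip direction.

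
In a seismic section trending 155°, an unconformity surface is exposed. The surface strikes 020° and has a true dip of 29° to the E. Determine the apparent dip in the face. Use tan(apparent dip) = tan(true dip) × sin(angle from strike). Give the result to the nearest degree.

21°

The section lies 45° from the strike.
tan α = tan 29° × sin 45° = 0.5543 × 0.7071 = 0.3920
α = arctan(0.3920) = 21.40°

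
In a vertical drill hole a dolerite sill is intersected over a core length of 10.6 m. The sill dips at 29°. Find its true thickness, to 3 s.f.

9.27 m

True thickness t = h · cos(dip) = 10.6 × cos 29°
t = 10.6 × 0.8746 = 9.271 m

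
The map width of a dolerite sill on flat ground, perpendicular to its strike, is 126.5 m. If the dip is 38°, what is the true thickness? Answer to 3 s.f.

True thickness t = w · sin(dip) = 126.5 × sin 38°
t = 126.5 × 0.6157 = 77.881 m

77.9 m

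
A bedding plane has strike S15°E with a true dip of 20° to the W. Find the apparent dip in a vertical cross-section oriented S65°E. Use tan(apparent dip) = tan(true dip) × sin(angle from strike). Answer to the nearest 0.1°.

15.6°

The section lies 50° from the strike.
tan α = tan 20° × sin 50° = 0.3640 × 0.7660 = 0.2788
α = arctan(0.2788) = 15.58°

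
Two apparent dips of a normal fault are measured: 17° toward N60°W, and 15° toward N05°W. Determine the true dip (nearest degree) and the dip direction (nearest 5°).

Represent each trace as a vector plunging at its apparent dip toward its trend (east-north-up frame): v₁ = (-0.828, 0.478, -0.292), v₂ = (-0.084, 0.962, -0.259).
The plane normal is n = v₁ × v₂ ∝ (-0.158, 0.190, 0.757).
Dip δ = arctan(|n_h|/n_z) = arctan(0.247/0.757) = 18.1°.
Dip direction = atan2(-0.158, 0.190) = 320° (azimuth of n's horizontal projection).

true dip 18°, dip direction 320°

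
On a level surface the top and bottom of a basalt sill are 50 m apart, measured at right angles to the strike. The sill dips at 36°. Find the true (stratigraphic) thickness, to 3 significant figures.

True thickness t = w · sin(dip) = 50 × sin 36°
t = 50 × 0.5878 = 29.389 m

29.4 m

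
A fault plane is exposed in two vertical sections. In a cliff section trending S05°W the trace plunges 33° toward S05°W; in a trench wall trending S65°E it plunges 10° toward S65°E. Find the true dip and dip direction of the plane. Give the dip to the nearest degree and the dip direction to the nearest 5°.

Represent each trace as a vector plunging at its apparent dip toward its trend (east-north-up frame): v₁ = (-0.073, -0.835, -0.545), v₂ = (0.893, -0.416, -0.174).
Cross product v₁ × v₂ gives the pole to the plane: n ∝ (-0.082, -0.499, 0.776).
tan δ = √(n_x²+n_y²)/n_z = 0.505/0.776, so δ = 33.1°.
Dip direction = atan2(-0.082, -0.499) = 189° (azimuth of n's horizontal projection).

true dip 33°, dip direction 190°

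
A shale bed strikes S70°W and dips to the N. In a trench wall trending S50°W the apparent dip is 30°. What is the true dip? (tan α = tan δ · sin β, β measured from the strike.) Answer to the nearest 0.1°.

β = acute angle between strike S70°W and section S50°W = 20°.
tan δ = tan α / sin β = tan 30° / sin 20° = 0.5774 / 0.3420 = 1.6881
δ = arctan(1.6881) = 59.36°

59.4°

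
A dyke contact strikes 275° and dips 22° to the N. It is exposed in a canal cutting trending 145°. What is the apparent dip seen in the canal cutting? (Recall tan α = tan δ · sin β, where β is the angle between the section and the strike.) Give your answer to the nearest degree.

Angle between strike (275°) and section (145°): β = 50°.
tan α = tan 22° × sin 50° = 0.4040 × 0.7660 = 0.3095
apparent dip = arctan 0.3095 = 17.20°

17°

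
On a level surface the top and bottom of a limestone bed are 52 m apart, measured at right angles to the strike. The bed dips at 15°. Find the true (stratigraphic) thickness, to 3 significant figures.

True thickness t = w · sin(dip) = 52 × sin 15°
t = 52 × 0.2588 = 13.459 m

13.5 m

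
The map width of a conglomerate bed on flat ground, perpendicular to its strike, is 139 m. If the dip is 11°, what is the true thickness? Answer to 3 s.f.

True thickness t = w · sin(dip) = 139 × sin 11°
t = 139 × 0.1908 = 26.522 m

26.5 m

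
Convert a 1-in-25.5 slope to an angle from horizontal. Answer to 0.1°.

tan θ = 1/25.5 = 0.0392
θ = arctan(0.0392) = 2.25°

2.2°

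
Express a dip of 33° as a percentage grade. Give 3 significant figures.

grade % = 100 × tan 33° = 100 × 0.6494

64.9%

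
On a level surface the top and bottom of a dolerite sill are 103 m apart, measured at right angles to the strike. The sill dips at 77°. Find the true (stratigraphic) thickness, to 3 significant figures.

100 m

True thickness t = w · sin(dip) = 103 × sin 77°
t = 103 × 0.9744 = 100.360 m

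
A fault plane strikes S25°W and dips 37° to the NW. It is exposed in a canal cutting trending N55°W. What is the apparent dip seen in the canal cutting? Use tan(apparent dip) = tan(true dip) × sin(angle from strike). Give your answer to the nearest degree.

The section lies 80° from the strike.
tan α = tan 37° × sin 80° = 0.7536 × 0.9848 = 0.7421
apparent dip = arctan 0.7421 = 36.58°

37°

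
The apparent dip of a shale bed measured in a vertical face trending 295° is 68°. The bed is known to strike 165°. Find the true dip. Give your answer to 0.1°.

The section is 50° from the strike.
tan(true dip) = tan 68° / sin 50° = 3.2310
δ = arctan(3.2310) = 72.80°

72.8°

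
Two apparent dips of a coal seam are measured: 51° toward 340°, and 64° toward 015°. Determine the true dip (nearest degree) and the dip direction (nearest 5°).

The two traces are lines in the plane: v₁ = (sin 340°·cos 51°, cos 340°·cos 51°, −sin 51°), v₂ = (sin 15°·cos 64°, cos 15°·cos 64°, −sin 64°).
n = v₁ × v₂ = (0.202, 0.282, 0.158) (taken with n_z > 0).
tan δ = √(n_x²+n_y²)/n_z = 0.347/0.158, so δ = 65.5°.
The horizontal component of n points toward azimuth atan2(n_x, n_y) = 36°, the dip direction.

true dip 65°, dip direction 035°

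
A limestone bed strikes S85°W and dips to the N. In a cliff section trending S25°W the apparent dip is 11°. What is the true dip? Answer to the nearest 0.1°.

12.7°

β = acute angle between strike S85°W and section S25°W = 60°.
tan δ = tan α / sin β = tan 11° / sin 60° = 0.1944 / 0.8660 = 0.2245
δ = arctan(0.2245) = 12.65°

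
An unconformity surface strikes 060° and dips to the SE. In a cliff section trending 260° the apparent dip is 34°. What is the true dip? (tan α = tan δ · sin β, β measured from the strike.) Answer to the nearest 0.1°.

The section is 20° from the strike.
tan δ = tan α / sin β = tan 34° / sin 20° = 0.6745 / 0.3420 = 1.9721
true dip = arctan 1.9721 = 63.11°

63.1°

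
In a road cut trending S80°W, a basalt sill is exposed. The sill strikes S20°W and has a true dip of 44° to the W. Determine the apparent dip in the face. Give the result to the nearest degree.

The strike is S20°W and the section trends S80°W; the acute angle between them is β = 60°.
tan(apparent dip) = tan 44° · sin 60° = 0.8363
apparent dip = arctan 0.8363 = 39.91°

40°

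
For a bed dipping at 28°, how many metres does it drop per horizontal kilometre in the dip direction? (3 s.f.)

532 m

drop per km = 1000 × tan 28° = 1000 × 0.5317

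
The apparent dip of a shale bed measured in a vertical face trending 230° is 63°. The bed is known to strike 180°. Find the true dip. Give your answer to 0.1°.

68.7°

β = acute angle between strike 180° and section 230° = 50°.
tan δ = tan α / sin β = tan 63° / sin 50° = 1.9626 / 0.7660 = 2.5620
true dip = arctan 2.5620 = 68.68°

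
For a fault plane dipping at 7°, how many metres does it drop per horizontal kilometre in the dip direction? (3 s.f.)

drop per km = 1000 × tan 7° = 1000 × 0.1228

123 m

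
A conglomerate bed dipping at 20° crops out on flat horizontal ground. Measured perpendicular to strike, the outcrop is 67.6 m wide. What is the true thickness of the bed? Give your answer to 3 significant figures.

True thickness t = w · sin(dip) = 67.6 × sin 20°
t = 67.6 × 0.3420 = 23.121 m

23.1 m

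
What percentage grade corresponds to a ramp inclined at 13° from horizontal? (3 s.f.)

grade % = 100 × tan 13° = 100 × 0.2309

23.1%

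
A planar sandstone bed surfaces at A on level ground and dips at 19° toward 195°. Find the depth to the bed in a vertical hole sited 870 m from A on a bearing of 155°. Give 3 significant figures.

229 m

The hole lies 40° from the dip direction, so the down-dip offset is 870 × cos 40° = 666.46 m.
Depth = down-dip offset × tan(dip) = 666.46 × tan 19° = 666.46 × 0.3443
Depth = 229.48 m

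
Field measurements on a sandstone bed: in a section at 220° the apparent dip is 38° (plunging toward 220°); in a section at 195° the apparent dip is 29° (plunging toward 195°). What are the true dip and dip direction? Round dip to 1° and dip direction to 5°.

Each apparent-dip line lies in the plane. As unit vectors (x east, y north, z up), v₁ plunges 38°→220° and v₂ plunges 29°→195°.
n = v₁ × v₂ = (-0.227, -0.106, 0.291) (taken with n_z > 0).
True dip = arccos(n_z / |n|) = arccos(0.7575) = 40.8°.
The horizontal component of n points toward azimuth atan2(n_x, n_y) = 245°, the dip direction.

true dip 41°, dip direction 245°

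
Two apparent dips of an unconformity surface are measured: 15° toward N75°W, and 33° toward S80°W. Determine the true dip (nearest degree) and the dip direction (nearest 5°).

The two traces are lines in the plane: v₁ = (sin 285°·cos 15°, cos 285°·cos 15°, −sin 15°), v₂ = (sin 260°·cos 33°, cos 260°·cos 33°, −sin 33°).
n = v₁ × v₂ = (-0.174, -0.294, 0.342) (taken with n_z > 0).
tan δ = √(n_x²+n_y²)/n_z = 0.342/0.342, so δ = 45.0°.
Dip direction = atan2(-0.174, -0.294) = 211° (azimuth of n's horizontal projection).

true dip 45°, dip direction 210°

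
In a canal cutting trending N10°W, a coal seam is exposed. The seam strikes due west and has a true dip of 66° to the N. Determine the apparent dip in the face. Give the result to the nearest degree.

Angle between strike (due west) and section (N10°W): β = 80°.
tan α = tan 66° × sin 80° = 2.2460 × 0.9848 = 2.2119
apparent dip = arctan 2.2119 = 65.67°

66°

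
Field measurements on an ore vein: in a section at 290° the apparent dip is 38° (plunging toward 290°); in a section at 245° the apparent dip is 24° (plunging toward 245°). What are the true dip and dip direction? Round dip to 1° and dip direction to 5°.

true dip 39°, dip direction 300°

The two traces are lines in the plane: v₁ = (sin 290°·cos 38°, cos 290°·cos 38°, −sin 38°), v₂ = (sin 245°·cos 24°, cos 245°·cos 24°, −sin 24°).
Cross product v₁ × v₂ gives the pole to the plane: n ∝ (-0.347, 0.209, 0.509).
Dip δ = arctan(|n_h|/n_z) = arctan(0.405/0.509) = 38.5°.
Dip direction = azimuth of (n_x, n_y) = atan2(-0.347, 0.209) = 301°.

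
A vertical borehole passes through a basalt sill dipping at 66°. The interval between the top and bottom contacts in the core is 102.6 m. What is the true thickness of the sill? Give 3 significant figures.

True thickness t = h · cos(dip) = 102.6 × cos 66°
t = 102.6 × 0.4067 = 41.731 m

41.7 m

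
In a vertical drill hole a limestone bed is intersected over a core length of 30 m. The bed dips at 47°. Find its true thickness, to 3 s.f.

20.5 m

True thickness t = h · cos(dip) = 30 × cos 47°
t = 30 × 0.6820 = 20.460 m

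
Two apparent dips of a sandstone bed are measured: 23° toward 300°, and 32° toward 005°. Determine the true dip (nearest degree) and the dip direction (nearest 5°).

true dip 33°, dip direction 350°

Each apparent-dip line lies in the plane. As unit vectors (x east, y north, z up), v₁ plunges 23°→300° and v₂ plunges 32°→005°.
The plane normal is n = v₁ × v₂ ∝ (-0.086, 0.451, 0.707).
tan δ = √(n_x²+n_y²)/n_z = 0.459/0.707, so δ = 33.0°.
The horizontal component of n points toward azimuth atan2(n_x, n_y) = 349°, the dip direction.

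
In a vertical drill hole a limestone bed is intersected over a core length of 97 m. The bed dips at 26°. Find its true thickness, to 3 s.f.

87.2 m

True thickness t = h · cos(dip) = 97 × cos 26°
t = 97 × 0.8988 = 87.183 m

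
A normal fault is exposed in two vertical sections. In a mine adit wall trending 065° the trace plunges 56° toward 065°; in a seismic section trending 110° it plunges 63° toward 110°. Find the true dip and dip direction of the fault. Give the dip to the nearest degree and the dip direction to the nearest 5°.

true dip 63°, dip direction 105°

Each apparent-dip line lies in the plane. As unit vectors (x east, y north, z up), v₁ plunges 56°→065° and v₂ plunges 63°→110°.
The plane normal is n = v₁ × v₂ ∝ (0.339, -0.098, 0.180).
Dip δ = arctan(|n_h|/n_z) = arctan(0.353/0.180) = 63.1°.
Dip direction = azimuth of (n_x, n_y) = atan2(0.339, -0.098) = 106°.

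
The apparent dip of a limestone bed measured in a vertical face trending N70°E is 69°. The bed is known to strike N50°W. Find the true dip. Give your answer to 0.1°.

The section is 60° from the strike.
tan δ = tan α / sin β = tan 69° / sin 60° = 2.6051 / 0.8660 = 3.0081
true dip = arctan 3.0081 = 71.61°

71.6°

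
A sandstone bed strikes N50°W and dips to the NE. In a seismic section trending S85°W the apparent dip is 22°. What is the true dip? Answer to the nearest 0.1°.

β = acute angle between strike N50°W and section S85°W = 45°.
tan(true dip) = tan 22° / sin 45° = 0.5714
true dip = arctan 0.5714 = 29.74°

29.7°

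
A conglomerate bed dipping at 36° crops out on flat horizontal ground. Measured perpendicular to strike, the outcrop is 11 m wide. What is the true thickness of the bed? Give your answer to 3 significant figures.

6.47 m

True thickness t = w · sin(dip) = 11 × sin 36°
t = 11 × 0.5878 = 6.466 m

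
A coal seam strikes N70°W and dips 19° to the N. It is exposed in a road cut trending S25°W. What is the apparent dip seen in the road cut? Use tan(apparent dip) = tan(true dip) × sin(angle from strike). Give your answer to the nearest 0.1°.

18.9°

The strike is N70°W and the section trends S25°W; the acute angle between them is β = 85°.
tan α = tan 19° × sin 85° = 0.3443 × 0.9962 = 0.3430
apparent dip = arctan 0.3430 = 18.93°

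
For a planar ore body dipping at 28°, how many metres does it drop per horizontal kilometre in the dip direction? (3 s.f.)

532 m

drop per km = 1000 × tan 28° = 1000 × 0.5317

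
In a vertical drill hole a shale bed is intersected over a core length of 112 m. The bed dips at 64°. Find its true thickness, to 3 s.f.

True thickness t = h · cos(dip) = 112 × cos 64°
t = 112 × 0.4384 = 49.098 m

49.1 m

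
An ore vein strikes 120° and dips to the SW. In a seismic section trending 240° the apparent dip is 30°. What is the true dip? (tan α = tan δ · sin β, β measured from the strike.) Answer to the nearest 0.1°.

β = acute angle between strike 120° and section 240° = 60°.
tan δ = tan α / sin β = tan 30° / sin 60° = 0.5774 / 0.8660 = 0.6667
δ = arctan(0.6667) = 33.69°

33.7°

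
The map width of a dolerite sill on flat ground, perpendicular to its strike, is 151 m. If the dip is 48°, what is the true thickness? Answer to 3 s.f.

112 m

True thickness t = w · sin(dip) = 151 × sin 48°
t = 151 × 0.7431 = 112.215 m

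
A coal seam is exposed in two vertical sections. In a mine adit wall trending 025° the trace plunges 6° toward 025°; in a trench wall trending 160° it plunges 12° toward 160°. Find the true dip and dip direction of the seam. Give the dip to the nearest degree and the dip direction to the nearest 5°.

true dip 23°, dip direction 100°

Each apparent-dip line lies in the plane. As unit vectors (x east, y north, z up), v₁ plunges 6°→025° and v₂ plunges 12°→160°.
The plane normal is n = v₁ × v₂ ∝ (0.283, -0.052, 0.688).
tan δ = √(n_x²+n_y²)/n_z = 0.288/0.688, so δ = 22.7°.
Dip direction = azimuth of (n_x, n_y) = atan2(0.283, -0.052) = 100°.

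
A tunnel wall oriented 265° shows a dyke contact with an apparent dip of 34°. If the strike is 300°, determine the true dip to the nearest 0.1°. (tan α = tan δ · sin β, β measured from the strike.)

49.6°

β = acute angle between strike 300° and section 265° = 35°.
tan(true dip) = tan 34° / sin 35° = 1.1760
δ = arctan(1.1760) = 49.62°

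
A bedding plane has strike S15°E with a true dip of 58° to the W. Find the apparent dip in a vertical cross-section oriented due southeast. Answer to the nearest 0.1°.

38.7°

The strike is S15°E and the section trends due southeast; the acute angle between them is β = 30°.
tan α = tan 58° × sin 30° = 1.6003 × 0.5000 = 0.8002
apparent dip = arctan 0.8002 = 38.67°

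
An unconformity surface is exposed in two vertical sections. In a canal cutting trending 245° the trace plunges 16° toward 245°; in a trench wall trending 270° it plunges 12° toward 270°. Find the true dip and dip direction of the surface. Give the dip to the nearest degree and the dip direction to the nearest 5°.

true dip 17°, dip direction 225°

Each apparent-dip line lies in the plane. As unit vectors (x east, y north, z up), v₁ plunges 16°→245° and v₂ plunges 12°→270°.
Cross product v₁ × v₂ gives the pole to the plane: n ∝ (-0.084, -0.088, 0.397).
tan δ = √(n_x²+n_y²)/n_z = 0.122/0.397, so δ = 17.1°.
Dip direction = azimuth of (n_x, n_y) = atan2(-0.084, -0.088) = 224°.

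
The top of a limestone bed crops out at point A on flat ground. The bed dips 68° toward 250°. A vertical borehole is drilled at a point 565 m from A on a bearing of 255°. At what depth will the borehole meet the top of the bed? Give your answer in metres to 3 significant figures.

1390 m

The hole lies 5° from the dip direction, so the down-dip offset is 565 × cos 5° = 562.85 m.
Depth = down-dip offset × tan(dip) = 562.85 × tan 68° = 562.85 × 2.4751
Depth = 1393.10 m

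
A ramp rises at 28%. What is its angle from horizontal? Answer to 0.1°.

tan θ = 28/100 = 0.2800
θ = arctan(0.2800) = 15.64°

15.6°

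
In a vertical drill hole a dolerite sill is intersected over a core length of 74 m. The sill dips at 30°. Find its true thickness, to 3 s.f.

True thickness t = h · cos(dip) = 74 × cos 30°
t = 74 × 0.8660 = 64.086 m

64.1 m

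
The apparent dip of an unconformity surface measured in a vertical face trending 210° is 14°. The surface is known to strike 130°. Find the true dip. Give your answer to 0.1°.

β = acute angle between strike 130° and section 210° = 80°.
tan δ = tan α / sin β = tan 14° / sin 80° = 0.2493 / 0.9848 = 0.2532
true dip = arctan 0.2532 = 14.21°

14.2°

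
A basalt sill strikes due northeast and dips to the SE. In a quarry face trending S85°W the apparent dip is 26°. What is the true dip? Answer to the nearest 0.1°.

β = acute angle between strike due northeast and section S85°W = 40°.
tan(true dip) = tan 26° / sin 40° = 0.7588
true dip = arctan 0.7588 = 37.19°

37.2°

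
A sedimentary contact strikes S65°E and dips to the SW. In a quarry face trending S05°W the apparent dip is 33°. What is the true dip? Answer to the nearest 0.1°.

The section is 70° from the strike.
tan δ = tan α / sin β = tan 33° / sin 70° = 0.6494 / 0.9397 = 0.6911
δ = arctan(0.6911) = 34.65°

34.6°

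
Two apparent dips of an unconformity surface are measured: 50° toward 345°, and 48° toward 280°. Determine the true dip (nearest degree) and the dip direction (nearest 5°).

true dip 54°, dip direction 315°

The two traces are lines in the plane: v₁ = (sin 345°·cos 50°, cos 345°·cos 50°, −sin 50°), v₂ = (sin 280°·cos 48°, cos 280°·cos 48°, −sin 48°).
Cross product v₁ × v₂ gives the pole to the plane: n ∝ (-0.372, 0.381, 0.390).
tan δ = √(n_x²+n_y²)/n_z = 0.533/0.390, so δ = 53.8°.
The horizontal component of n points toward azimuth atan2(n_x, n_y) = 316°, the dip direction.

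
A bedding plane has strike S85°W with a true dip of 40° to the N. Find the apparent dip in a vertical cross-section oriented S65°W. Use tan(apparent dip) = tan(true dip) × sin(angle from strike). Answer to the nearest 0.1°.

16.0°

Angle between strike (S85°W) and section (S65°W): β = 20°.
tan(apparent dip) = tan 40° · sin 20° = 0.2870
α = arctan(0.2870) = 16.01°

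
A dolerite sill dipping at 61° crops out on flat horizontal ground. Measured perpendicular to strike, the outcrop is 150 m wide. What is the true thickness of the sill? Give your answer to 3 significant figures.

131 m

True thickness t = w · sin(dip) = 150 × sin 61°
t = 150 × 0.8746 = 131.193 m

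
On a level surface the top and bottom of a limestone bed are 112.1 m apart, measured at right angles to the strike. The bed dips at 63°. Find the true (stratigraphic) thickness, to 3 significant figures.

True thickness t = w · sin(dip) = 112.1 × sin 63°
t = 112.1 × 0.8910 = 99.882 m

99.9 m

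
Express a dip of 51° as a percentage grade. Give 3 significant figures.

grade % = 100 × tan 51° = 100 × 1.2349

123%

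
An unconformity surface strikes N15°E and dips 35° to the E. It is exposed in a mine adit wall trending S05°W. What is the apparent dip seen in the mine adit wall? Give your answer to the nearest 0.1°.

6.9°

The strike is N15°E and the section trends S05°W; the acute angle between them is β = 10°.
tan α = tan 35° × sin 10° = 0.7002 × 0.1736 = 0.1216
α = arctan(0.1216) = 6.93°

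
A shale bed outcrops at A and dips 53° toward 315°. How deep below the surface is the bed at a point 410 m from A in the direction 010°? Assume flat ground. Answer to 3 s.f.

312 m

The hole lies 55° from the dip direction, so the down-dip offset is 410 × cos 55° = 235.17 m.
Depth = down-dip offset × tan(dip) = 235.17 × tan 53° = 235.17 × 1.3270
Depth = 312.08 m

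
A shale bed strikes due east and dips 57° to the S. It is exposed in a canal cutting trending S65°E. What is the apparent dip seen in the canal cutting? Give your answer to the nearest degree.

The section lies 25° from the strike.
tan(apparent dip) = tan 57° · sin 25° = 0.6508
α = arctan(0.6508) = 33.06°

33°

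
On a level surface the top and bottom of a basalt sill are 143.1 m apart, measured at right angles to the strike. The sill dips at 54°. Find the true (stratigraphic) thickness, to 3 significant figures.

116 m

True thickness t = w · sin(dip) = 143.1 × sin 54°
t = 143.1 × 0.8090 = 115.770 m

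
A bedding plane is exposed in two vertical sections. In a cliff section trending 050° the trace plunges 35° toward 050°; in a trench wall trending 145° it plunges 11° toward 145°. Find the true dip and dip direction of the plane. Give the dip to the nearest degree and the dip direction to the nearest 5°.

The two traces are lines in the plane: v₁ = (sin 50°·cos 35°, cos 50°·cos 35°, −sin 35°), v₂ = (sin 145°·cos 11°, cos 145°·cos 11°, −sin 11°).
The plane normal is n = v₁ × v₂ ∝ (0.562, 0.203, 0.801).
Dip δ = arctan(|n_h|/n_z) = arctan(0.597/0.801) = 36.7°.
The horizontal component of n points toward azimuth atan2(n_x, n_y) = 70°, the dip direction.

true dip 37°, dip direction 070°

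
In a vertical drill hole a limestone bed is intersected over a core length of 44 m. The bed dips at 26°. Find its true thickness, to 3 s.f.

39.5 m

True thickness t = h · cos(dip) = 44 × cos 26°
t = 44 × 0.8988 = 39.547 m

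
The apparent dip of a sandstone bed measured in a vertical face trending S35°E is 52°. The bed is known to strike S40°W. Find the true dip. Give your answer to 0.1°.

53.0°

β = acute angle between strike S40°W and section S35°E = 75°.
tan(true dip) = tan 52° / sin 75° = 1.3251
δ = arctan(1.3251) = 52.96°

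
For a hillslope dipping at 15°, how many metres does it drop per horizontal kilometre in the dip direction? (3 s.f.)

268 m

drop per km = 1000 × tan 15° = 1000 × 0.2679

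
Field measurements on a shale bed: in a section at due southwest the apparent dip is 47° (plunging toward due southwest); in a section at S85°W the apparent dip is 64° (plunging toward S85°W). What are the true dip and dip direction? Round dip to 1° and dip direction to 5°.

true dip 65°, dip direction 285°

The two traces are lines in the plane: v₁ = (sin 225°·cos 47°, cos 225°·cos 47°, −sin 47°), v₂ = (sin 265°·cos 64°, cos 265°·cos 64°, −sin 64°).
Cross product v₁ × v₂ gives the pole to the plane: n ∝ (-0.405, 0.114, 0.192).
True dip = arccos(n_z / |n|) = arccos(0.4151) = 65.5°.
Dip direction = azimuth of (n_x, n_y) = atan2(-0.405, 0.114) = 286°.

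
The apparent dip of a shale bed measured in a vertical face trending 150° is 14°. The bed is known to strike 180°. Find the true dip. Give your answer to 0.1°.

β = acute angle between strike 180° and section 150° = 30°.
tan(true dip) = tan 14° / sin 30° = 0.4987
true dip = arctan 0.4987 = 26.50°

26.5°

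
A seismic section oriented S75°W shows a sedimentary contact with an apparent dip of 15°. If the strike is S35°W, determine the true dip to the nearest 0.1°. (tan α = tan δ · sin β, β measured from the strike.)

22.6°

β = acute angle between strike S35°W and section S75°W = 40°.
tan δ = tan α / sin β = tan 15° / sin 40° = 0.2679 / 0.6428 = 0.4169
true dip = arctan 0.4169 = 22.63°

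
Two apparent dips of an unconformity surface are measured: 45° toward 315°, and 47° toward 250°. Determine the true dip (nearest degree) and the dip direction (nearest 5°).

true dip 51°, dip direction 280°

Each apparent-dip line lies in the plane. As unit vectors (x east, y north, z up), v₁ plunges 45°→315° and v₂ plunges 47°→250°.
n = v₁ × v₂ = (-0.531, 0.087, 0.437) (taken with n_z > 0).
tan δ = √(n_x²+n_y²)/n_z = 0.538/0.437, so δ = 50.9°.
Dip direction = atan2(-0.531, 0.087) = 279° (azimuth of n's horizontal projection).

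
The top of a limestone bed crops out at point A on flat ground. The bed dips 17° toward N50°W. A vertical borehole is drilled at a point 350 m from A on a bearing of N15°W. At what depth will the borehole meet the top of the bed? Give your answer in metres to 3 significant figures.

87.7 m

The hole lies 35° from the dip direction, so the down-dip offset is 350 × cos 35° = 286.70 m.
Depth = down-dip offset × tan(dip) = 286.70 × tan 17° = 286.70 × 0.3057
Depth = 87.65 m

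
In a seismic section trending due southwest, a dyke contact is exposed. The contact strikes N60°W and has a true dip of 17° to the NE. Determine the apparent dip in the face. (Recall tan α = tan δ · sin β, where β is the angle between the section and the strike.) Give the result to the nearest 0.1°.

16.5°

The strike is N60°W and the section trends due southwest; the acute angle between them is β = 75°.
tan(apparent dip) = tan 17° · sin 75° = 0.2953
apparent dip = arctan 0.2953 = 16.45°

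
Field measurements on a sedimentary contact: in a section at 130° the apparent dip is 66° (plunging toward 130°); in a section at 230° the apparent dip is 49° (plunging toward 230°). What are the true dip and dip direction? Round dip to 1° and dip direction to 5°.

Each apparent-dip line lies in the plane. As unit vectors (x east, y north, z up), v₁ plunges 66°→130° and v₂ plunges 49°→230°.
n = v₁ × v₂ = (0.188, -0.694, 0.263) (taken with n_z > 0).
tan δ = √(n_x²+n_y²)/n_z = 0.719/0.263, so δ = 69.9°.
The horizontal component of n points toward azimuth atan2(n_x, n_y) = 165°, the dip direction.

true dip 70°, dip direction 165°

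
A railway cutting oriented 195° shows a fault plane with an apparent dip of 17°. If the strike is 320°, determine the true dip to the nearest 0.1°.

β = acute angle between strike 320° and section 195° = 55°.
tan(true dip) = tan 17° / sin 55° = 0.3732
true dip = arctan 0.3732 = 20.47°

20.5°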